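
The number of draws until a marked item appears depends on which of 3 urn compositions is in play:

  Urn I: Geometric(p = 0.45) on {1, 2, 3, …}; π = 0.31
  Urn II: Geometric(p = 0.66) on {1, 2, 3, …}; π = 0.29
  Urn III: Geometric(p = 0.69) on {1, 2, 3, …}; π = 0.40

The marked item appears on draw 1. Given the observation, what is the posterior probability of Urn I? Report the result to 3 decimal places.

By Bayes' theorem, P(k | x) = w_k f_k(x) / Σ_j w_j f_j(x).
Geometric probabilities:
  f_I = 0.45·(1−0.45)^0 = 0.45·1 = 0.45
  f_II = 0.66·(1−0.66)^0 = 0.66·1 = 0.66
  f_III = 0.69·(1−0.69)^0 = 0.69·1 = 0.69
Prior × likelihood for each component:
  w_I·f_I = 0.31 × 0.45 = 0.1395
  w_II·f_II = 0.29 × 0.66 = 0.1914
  w_III·f_III = 0.40 × 0.69 = 0.276
Evidence: 0.1395 + 0.1914 + 0.276 = 0.6069
P(Urn I | data) ≈ 0.230

0.230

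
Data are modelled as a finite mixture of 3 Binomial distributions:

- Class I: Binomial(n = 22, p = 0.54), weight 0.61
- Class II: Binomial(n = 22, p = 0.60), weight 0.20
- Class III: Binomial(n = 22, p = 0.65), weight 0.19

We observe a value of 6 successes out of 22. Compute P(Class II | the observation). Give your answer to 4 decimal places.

0.0612

By Bayes' theorem, P(k | x) = π_k f_k(x) / Σ_j π_j f_j(x).
Evaluate each component's likelihood at the observed value:
  p_I = C(22,6)·0.54^6·0.46^16 = 74613·0.0247949·4.01907e-06 = 0.00743537
  p_II = C(22,6)·0.60^6·0.40^16 = 74613·0.046656·4.29497e-07 = 0.00149514
  p_III = C(22,6)·0.65^6·0.35^16 = 74613·0.0754189·5.07094e-08 = 0.000285354
Multiply by the mixture weights:
  π_I·p_I = 0.61 × 0.00743537 = 0.00453557
  π_II·p_II = 0.20 × 0.00149514 = 0.000299028
  π_III·p_III = 0.19 × 0.000285354 = 5.42172e-05
Evidence: 0.00453557 + 0.000299028 + 5.42172e-05 = 0.00488882
Responsibility of Class II: 0.000299028 / 0.00488882 ≈ 0.0612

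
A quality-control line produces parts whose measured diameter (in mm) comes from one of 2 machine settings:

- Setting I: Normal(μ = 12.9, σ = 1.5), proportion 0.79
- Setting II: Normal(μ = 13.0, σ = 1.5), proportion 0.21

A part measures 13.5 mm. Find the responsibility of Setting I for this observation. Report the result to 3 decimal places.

Apply Bayes' rule: the posterior for each component is proportional to its prior times its likelihood at x.
Evaluate each component's likelihood at the observed value:
  p_I = (1/(1.5·√(2π)))·exp(−(13.5−12.9)²/(2·1.5²)) = 0.265962·exp(-0.08000) = 0.245513
  p_II = (1/(1.5·√(2π)))·exp(−(13.5−13.0)²/(2·1.5²)) = 0.265962·exp(-0.05556) = 0.251589
Weight by the priors:
  P(Z=I)·p_I = 0.79 × 0.245513 = 0.193956
  P(Z=II)·p_II = 0.21 × 0.251589 = 0.0528337
Sum: 0.193956 + 0.0528337 = 0.246789
Responsibility of Setting I: 0.193956 / 0.246789 ≈ 0.786

0.786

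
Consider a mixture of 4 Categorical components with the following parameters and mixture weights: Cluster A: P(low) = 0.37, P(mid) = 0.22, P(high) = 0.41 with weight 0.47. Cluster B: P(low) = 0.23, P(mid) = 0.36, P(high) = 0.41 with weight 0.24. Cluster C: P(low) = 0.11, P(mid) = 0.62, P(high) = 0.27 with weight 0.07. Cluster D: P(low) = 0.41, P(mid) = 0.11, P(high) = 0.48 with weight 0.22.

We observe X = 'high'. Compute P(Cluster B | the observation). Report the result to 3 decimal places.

0.237

By Bayes' theorem, P(k | x) = π_k f_k(x) / Σ_j π_j f_j(x).
Component likelihoods at x = 'high':
  p_A = P(high | comp) = 0.41
  p_B = P(high | comp) = 0.41
  p_C = P(high | comp) = 0.27
  p_D = P(high | comp) = 0.48
Prior × likelihood for each component:
  π_A·p_A = 0.47 × 0.41 = 0.1927
  π_B·p_B = 0.24 × 0.41 = 0.0984
  π_C·p_C = 0.07 × 0.27 = 0.0189
  π_D·p_D = 0.22 × 0.48 = 0.1056
Denominator: 0.1927 + 0.0984 + 0.0189 + 0.1056 = 0.4156
So the posterior for Cluster B is 0.0984 / 0.4156 ≈ 0.237.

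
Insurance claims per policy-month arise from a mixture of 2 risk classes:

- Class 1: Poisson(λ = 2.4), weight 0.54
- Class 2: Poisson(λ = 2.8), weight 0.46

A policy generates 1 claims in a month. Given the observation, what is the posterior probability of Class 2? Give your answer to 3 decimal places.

0.400

By Bayes' theorem, P(k | x) = P(Z=k) f_k(x) / Σ_j P(Z=j) f_j(x).
Evaluate each component's likelihood at the observed value:
  L_1 = e^(−2.4)·2.4^1/1! = 0.217723
  L_2 = e^(−2.8)·2.8^1/1! = 0.170268
Multiply by the mixture weights:
  P(Z=1)·L_1 = 0.54 × 0.217723 = 0.11757
  P(Z=2)·L_2 = 0.46 × 0.170268 = 0.0783234
Marginal: 0.11757 + 0.0783234 = 0.195894
Responsibility of Class 2: 0.0783234 / 0.195894 ≈ 0.400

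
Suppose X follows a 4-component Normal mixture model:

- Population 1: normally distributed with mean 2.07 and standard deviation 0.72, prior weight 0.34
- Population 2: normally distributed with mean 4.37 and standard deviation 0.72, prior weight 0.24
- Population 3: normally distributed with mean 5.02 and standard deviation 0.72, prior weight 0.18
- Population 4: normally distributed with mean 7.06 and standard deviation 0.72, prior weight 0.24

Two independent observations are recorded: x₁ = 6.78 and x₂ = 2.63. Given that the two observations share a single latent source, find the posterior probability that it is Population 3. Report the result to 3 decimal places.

Posterior ∝ prior × likelihood, so P(k | x) ∝ P(Z=k) f_k(x); normalise over all components.
Since both observations come from the same component, the likelihood for component k is f_k(x₁)·f_k(x₂).
  f_1 = [2.82558e-10] × [0.409465] = 1.15698e-10
  f_2 = [0.00204495] × [0.0298798] = 6.11026e-05
  f_3 = [0.027929] × [0.00224334] = 6.26543e-05
  f_4 = [0.513733] × [3.33507e-09] = 1.71334e-09
Weight by the priors:
  P(Z=1)·f_1 = 0.34 × 1.15698e-10 = 3.93373e-11
  P(Z=2)·f_2 = 0.24 × 6.11026e-05 = 1.46646e-05
  P(Z=3)·f_3 = 0.18 × 6.26543e-05 = 1.12778e-05
  P(Z=4)·f_4 = 0.24 × 1.71334e-09 = 4.11201e-10
Normaliser: 3.93373e-11 + 1.46646e-05 + 1.12778e-05 + 4.11201e-10 = 2.59428e-05
Responsibility of Population 3: 1.12778e-05 / 2.59428e-05 ≈ 0.435

0.435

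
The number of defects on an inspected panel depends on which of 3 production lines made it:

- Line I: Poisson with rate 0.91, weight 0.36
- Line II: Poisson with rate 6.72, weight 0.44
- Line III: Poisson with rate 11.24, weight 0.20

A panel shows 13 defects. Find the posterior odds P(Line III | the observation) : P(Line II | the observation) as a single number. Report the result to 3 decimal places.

Posterior odds = (π_i f_i(x)) / (π_j f_j(x)); the normalising sum cancels.
Component likelihoods at x = 13 defects:
  L_I = 1.89692e-11
  L_II = 0.0110423
  L_III = 0.0964299
Posterior odds = (π_III·L_III) / (π_II·L_II) = (0.20·0.0964299) / (0.44·0.0110423) = 0.019286 / 0.00485863 ≈ 3.969

3.969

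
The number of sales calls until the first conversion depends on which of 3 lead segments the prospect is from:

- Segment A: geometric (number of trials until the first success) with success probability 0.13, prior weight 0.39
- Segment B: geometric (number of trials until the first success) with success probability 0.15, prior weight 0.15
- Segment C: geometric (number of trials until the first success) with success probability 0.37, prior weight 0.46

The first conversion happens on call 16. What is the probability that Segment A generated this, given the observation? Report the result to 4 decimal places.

The responsibility of component k is w_k f_k(x) divided by Σ_j w_j f_j(x).
Evaluate each component's likelihood at the observed value:
  L_A = 0.13·(1−0.13)^15 = 0.13·0.123819 = 0.0160965
  L_B = 0.15·(1−0.15)^15 = 0.15·0.0873542 = 0.0131031
  L_C = 0.37·(1−0.37)^15 = 0.37·0.000977481 = 0.000361668
Weight by the priors:
  w_A·L_A = 0.39 × 0.0160965 = 0.00627764
  w_B·L_B = 0.15 × 0.0131031 = 0.00196547
  w_C·L_C = 0.46 × 0.000361668 = 0.000166367
Normaliser: 0.00627764 + 0.00196547 + 0.000166367 = 0.00840948
P(Segment A | the observation) ≈ 0.7465

0.7465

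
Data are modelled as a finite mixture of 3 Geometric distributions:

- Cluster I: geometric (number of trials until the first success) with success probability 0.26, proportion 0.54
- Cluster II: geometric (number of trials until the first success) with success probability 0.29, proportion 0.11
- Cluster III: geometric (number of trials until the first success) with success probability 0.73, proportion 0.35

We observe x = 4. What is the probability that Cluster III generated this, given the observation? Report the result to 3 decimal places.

By Bayes' theorem, P(k | x) = π_k f_k(x) / Σ_j π_j f_j(x).
Geometric probabilities:
  f_I = 0.26·(1−0.26)^3 = 0.26·0.405224 = 0.105358
  f_II = 0.29·(1−0.29)^3 = 0.29·0.357911 = 0.103794
  f_III = 0.73·(1−0.73)^3 = 0.73·0.019683 = 0.0143686
Multiply by the mixture weights:
  π_I·f_I = 0.54 × 0.105358 = 0.0568934
  π_II·f_II = 0.11 × 0.103794 = 0.0114174
  π_III·f_III = 0.35 × 0.0143686 = 0.00502901
Sum: 0.0568934 + 0.0114174 + 0.00502901 = 0.0733398
So the posterior for Cluster III is 0.00502901 / 0.0733398 ≈ 0.069.

0.069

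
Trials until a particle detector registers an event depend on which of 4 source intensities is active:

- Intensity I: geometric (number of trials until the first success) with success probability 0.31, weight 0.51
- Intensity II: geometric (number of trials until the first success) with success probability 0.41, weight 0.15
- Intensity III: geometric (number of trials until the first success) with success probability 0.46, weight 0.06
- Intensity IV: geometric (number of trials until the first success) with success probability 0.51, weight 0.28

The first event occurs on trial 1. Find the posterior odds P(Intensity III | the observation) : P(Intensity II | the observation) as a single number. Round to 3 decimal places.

0.449

Since P(k|x) ∝ π_k f_k(x), the posterior odds are π_i f_i(x) / (π_j f_j(x)).
Component likelihoods at x = 1:
  p_I = 0.31
  p_II = 0.41
  p_III = 0.46
  p_IV = 0.51
0.0276 / 0.0615 ≈ 0.449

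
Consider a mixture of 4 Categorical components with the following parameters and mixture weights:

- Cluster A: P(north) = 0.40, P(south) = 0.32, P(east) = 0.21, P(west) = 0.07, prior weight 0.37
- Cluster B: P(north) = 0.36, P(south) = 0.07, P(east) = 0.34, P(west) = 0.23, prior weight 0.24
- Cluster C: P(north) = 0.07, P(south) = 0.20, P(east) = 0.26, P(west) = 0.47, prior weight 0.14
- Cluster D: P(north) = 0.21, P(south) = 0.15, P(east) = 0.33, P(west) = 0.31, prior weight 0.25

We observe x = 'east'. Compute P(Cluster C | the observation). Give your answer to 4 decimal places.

P(component k | x) = P(Z=k)·f_k(x) / marginal(x), where marginal(x) = Σ_j P(Z=j)·f_j(x).
Categorical probabilities:
  f_A = 0.21
  f_B = 0.34
  f_C = 0.26
  f_D = 0.33
Multiply by the mixture weights:
  P(Z=A)·f_A = 0.37 × 0.21 = 0.0777
  P(Z=B)·f_B = 0.24 × 0.34 = 0.0816
  P(Z=C)·f_C = 0.14 × 0.26 = 0.0364
  P(Z=D)·f_D = 0.25 × 0.33 = 0.0825
Marginal: 0.0777 + 0.0816 + 0.0364 + 0.0825 = 0.2782
So the posterior for Cluster C is 0.0364 / 0.2782 ≈ 0.1308.

0.1308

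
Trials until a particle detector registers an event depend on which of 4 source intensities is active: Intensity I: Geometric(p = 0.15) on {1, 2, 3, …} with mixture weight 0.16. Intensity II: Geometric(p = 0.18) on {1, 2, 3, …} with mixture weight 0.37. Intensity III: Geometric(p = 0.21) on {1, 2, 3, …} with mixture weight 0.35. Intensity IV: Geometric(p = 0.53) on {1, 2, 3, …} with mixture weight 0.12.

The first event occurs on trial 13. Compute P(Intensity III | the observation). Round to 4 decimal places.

0.3120

The responsibility of component k is w_k f_k(x) divided by Σ_j w_j f_j(x).
Geometric probabilities:
  L_I = 0.15·(1−0.15)^12 = 0.15·0.142242 = 0.0213363
  L_II = 0.18·(1−0.18)^12 = 0.18·0.0924201 = 0.0166356
  L_III = 0.21·(1−0.21)^12 = 0.21·0.0590915 = 0.0124092
  L_IV = 0.53·(1−0.53)^12 = 0.53·0.000116191 = 6.15815e-05
Unnormalised posteriors:
  w_I·L_I = 0.16 × 0.0213363 = 0.0034138
  w_II·L_II = 0.37 × 0.0166356 = 0.00615518
  w_III·L_III = 0.35 × 0.0124092 = 0.00434323
  w_IV·L_IV = 0.12 × 6.15815e-05 = 7.38978e-06
Sum: 0.0034138 + 0.00615518 + 0.00434323 + 7.38978e-06 = 0.0139196
P(Intensity III | 13) = 0.00434323 / 0.0139196 ≈ 0.3120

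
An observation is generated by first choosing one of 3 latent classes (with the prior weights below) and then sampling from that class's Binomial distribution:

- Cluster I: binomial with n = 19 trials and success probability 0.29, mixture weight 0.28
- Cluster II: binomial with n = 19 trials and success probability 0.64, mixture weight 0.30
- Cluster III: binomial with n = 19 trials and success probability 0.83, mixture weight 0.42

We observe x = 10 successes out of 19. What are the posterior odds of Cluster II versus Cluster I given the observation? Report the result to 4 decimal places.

6.5040

Posterior odds = (w_i f_i(x)) / (w_j f_j(x)); the normalising sum cancels.
Binomial probabilities:
  p_I = C(19,10)·0.29^10·0.71^9 = 92378·4.20707e-06·0.0458485 = 0.0178186
  p_II = C(19,10)·0.64^10·0.36^9 = 92378·0.0115292·0.00010156 = 0.108166
  p_III = C(19,10)·0.83^10·0.17^9 = 92378·0.15516·1.18588e-07 = 0.00169977
Odds = (0.30/0.28) × (0.108166/0.0178186) = 1.07143 × 6.0704 ≈ 6.5040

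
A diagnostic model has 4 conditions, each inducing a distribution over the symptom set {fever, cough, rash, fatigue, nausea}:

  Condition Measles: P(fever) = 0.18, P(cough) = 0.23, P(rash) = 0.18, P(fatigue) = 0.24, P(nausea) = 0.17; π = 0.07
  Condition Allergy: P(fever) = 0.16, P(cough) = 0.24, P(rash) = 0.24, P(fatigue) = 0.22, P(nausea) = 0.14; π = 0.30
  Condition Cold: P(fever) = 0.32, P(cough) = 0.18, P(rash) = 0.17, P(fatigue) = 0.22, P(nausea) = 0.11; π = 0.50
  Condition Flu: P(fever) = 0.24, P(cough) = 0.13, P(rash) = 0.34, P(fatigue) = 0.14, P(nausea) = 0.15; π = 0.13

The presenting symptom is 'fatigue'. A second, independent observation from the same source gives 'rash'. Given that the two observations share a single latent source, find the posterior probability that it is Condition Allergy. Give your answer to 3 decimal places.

P(component k | x) = π_k·f_k(x) / marginal(x), where marginal(x) = Σ_j π_j·f_j(x).
Since both observations come from the same component, the likelihood for component k is f_k(x₁)·f_k(x₂).
  p_Measles = [0.24] × [0.18] = 0.0432
  p_Allergy = [0.22] × [0.24] = 0.0528
  p_Cold = [0.22] × [0.17] = 0.0374
  p_Flu = [0.14] × [0.34] = 0.0476
Multiply by the mixture weights:
  π_Measles·p_Measles = 0.07 × 0.0432 = 0.003024
  π_Allergy·p_Allergy = 0.30 × 0.0528 = 0.01584
  π_Cold·p_Cold = 0.50 × 0.0374 = 0.0187
  π_Flu·p_Flu = 0.13 × 0.0476 = 0.006188
Normaliser: 0.003024 + 0.01584 + 0.0187 + 0.006188 = 0.043752
P(Condition Allergy | x) ≈ 0.362

0.362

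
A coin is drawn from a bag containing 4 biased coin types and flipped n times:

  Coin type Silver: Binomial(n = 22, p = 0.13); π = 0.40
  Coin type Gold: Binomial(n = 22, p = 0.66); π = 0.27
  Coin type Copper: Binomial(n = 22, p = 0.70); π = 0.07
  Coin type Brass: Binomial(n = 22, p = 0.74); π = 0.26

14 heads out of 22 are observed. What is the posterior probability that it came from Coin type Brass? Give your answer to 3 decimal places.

Apply Bayes' rule: the posterior for each component is proportional to its prior times its likelihood at x.
Component likelihoods at x = 14 heads out of 22:
  L_Silver = 4.13236e-08
  L_Gold = 0.169936
  L_Copper = 0.142292
  L_Brass = 0.0985981
Prior × likelihood for each component:
  π_Silver·L_Silver = 0.40 × 4.13236e-08 = 1.65295e-08
  π_Gold·L_Gold = 0.27 × 0.169936 = 0.0458826
  π_Copper·L_Copper = 0.07 × 0.142292 = 0.00996044
  π_Brass·L_Brass = 0.26 × 0.0985981 = 0.0256355
Normaliser: 1.65295e-08 + 0.0458826 + 0.00996044 + 0.0256355 = 0.0814785
So the posterior for Coin type Brass is 0.0256355 / 0.0814785 ≈ 0.315.

0.315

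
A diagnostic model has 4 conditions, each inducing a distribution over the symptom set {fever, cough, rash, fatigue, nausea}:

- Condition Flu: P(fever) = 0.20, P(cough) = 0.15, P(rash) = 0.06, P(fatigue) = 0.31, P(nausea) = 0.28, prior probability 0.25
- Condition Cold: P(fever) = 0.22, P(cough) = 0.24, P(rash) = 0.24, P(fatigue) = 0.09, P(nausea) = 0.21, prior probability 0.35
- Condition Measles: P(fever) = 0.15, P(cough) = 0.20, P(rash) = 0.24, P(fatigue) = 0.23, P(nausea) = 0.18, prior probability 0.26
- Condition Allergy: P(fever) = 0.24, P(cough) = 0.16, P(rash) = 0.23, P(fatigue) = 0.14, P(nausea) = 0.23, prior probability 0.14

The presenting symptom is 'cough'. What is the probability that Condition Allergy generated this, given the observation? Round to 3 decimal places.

0.114

P(component k | x) = π_k·f_k(x) / marginal(x), where marginal(x) = Σ_j π_j·f_j(x).
Categorical probabilities:
  f_Flu = P(cough | comp) = 0.15
  f_Cold = P(cough | comp) = 0.24
  f_Measles = P(cough | comp) = 0.20
  f_Allergy = P(cough | comp) = 0.16
Unnormalised posteriors:
  π_Flu·f_Flu = 0.25 × 0.15 = 0.0375
  π_Cold·f_Cold = 0.35 × 0.24 = 0.084
  π_Measles·f_Measles = 0.26 × 0.2 = 0.052
  π_Allergy·f_Allergy = 0.14 × 0.16 = 0.0224
Denominator: 0.0375 + 0.084 + 0.052 + 0.0224 = 0.1959
P(Condition Allergy | the observation) ≈ 0.114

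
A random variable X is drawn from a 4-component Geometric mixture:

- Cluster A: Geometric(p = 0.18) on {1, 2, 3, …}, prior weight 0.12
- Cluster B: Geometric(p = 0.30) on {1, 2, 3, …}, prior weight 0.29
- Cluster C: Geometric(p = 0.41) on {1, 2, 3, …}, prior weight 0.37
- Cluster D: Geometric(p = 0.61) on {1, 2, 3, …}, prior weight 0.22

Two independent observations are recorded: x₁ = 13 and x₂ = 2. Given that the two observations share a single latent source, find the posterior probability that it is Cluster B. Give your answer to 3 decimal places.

Posterior ∝ prior × likelihood, so P(k | x) ∝ π_k f_k(x); normalise over all components.
Since both observations come from the same component, the likelihood for component k is f_k(x₁)·f_k(x₂).
  L_A = [0.18·(1−0.18)^12 = 0.18·0.0924201 = 0.0166356] × [0.1476] = 0.00245542
  L_B = [0.30·(1−0.30)^12 = 0.30·0.0138413 = 0.00415239] × [0.21] = 0.000872001
  L_C = [0.41·(1−0.41)^12 = 0.41·0.0017792 = 0.000729471] × [0.2419] = 0.000176459
  L_D = [0.61·(1−0.61)^12 = 0.61·1.23816e-05 = 7.55275e-06] × [0.2379] = 1.7968e-06
Weight by the priors:
  π_A·L_A = 0.12 × 0.00245542 = 0.00029465
  π_B·L_B = 0.29 × 0.000872001 = 0.00025288
  π_C·L_C = 0.37 × 0.000176459 = 6.52898e-05
  π_D·L_D = 0.22 × 1.7968e-06 = 3.95296e-07
Normaliser: 0.00029465 + 0.00025288 + 6.52898e-05 + 3.95296e-07 = 0.000613215
Responsibility of Cluster B: 0.00025288 / 0.000613215 ≈ 0.412

0.412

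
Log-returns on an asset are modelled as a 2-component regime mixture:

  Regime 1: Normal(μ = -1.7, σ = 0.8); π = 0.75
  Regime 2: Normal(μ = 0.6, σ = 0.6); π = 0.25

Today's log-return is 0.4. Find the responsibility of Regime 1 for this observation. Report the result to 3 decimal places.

0.071

The responsibility of component k is w_k f_k(x) divided by Σ_j w_j f_j(x).
Normal densities:
  L_1 = 0.0159052
  L_2 = 0.628972
Prior × likelihood for each component:
  w_1·L_1 = 0.75 × 0.0159052 = 0.0119289
  w_2·L_2 = 0.25 × 0.628972 = 0.157243
Marginal: 0.0119289 + 0.157243 = 0.169172
P(Regime 1 | 0.4) ≈ 0.071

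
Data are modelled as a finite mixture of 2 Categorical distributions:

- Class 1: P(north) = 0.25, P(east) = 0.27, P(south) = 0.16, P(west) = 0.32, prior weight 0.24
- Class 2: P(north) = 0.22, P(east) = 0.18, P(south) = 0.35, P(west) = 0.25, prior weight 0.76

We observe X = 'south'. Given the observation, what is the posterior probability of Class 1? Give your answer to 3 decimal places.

0.126

By Bayes' theorem, P(k | x) = π_k f_k(x) / Σ_j π_j f_j(x).
Component likelihoods at x = 'south':
  p_1 = P(south | comp) = 0.16
  p_2 = P(south | comp) = 0.35
Prior × likelihood for each component:
  π_1·p_1 = 0.24 × 0.16 = 0.0384
  π_2·p_2 = 0.76 × 0.35 = 0.266
Marginal: 0.0384 + 0.266 = 0.3044
So the posterior for Class 1 is 0.0384 / 0.3044 ≈ 0.126.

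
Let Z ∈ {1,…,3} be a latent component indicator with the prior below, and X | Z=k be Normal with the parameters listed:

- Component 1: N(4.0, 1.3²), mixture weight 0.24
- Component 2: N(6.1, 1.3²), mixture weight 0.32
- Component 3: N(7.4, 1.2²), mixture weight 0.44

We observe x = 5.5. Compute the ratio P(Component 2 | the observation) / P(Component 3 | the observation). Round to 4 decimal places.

Posterior odds = (π_i f_i(x)) / (π_j f_j(x)); the normalising sum cancels.
Evaluate each component's likelihood at the observed value:
  L_1 = (1/(1.3·√(2π)))·exp(−(5.5−4.0)²/(2·1.3²)) = 0.306879·exp(-0.66568) = 0.157712
  L_2 = (1/(1.3·√(2π)))·exp(−(5.5−6.1)²/(2·1.3²)) = 0.306879·exp(-0.10651) = 0.275874
  L_3 = (1/(1.2·√(2π)))·exp(−(5.5−7.4)²/(2·1.2²)) = 0.332452·exp(-1.25347) = 0.0949189
Posterior odds = (π_2·L_2) / (π_3·L_3) = (0.32·0.275874) / (0.44·0.0949189) = 0.0882796 / 0.0417643 ≈ 2.1138

2.1138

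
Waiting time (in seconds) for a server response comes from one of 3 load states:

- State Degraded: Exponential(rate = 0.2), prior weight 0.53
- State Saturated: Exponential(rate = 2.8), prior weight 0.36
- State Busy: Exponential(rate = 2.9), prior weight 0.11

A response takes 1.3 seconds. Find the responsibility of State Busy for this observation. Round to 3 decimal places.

0.064

The responsibility of component k is w_k f_k(x) divided by Σ_j w_j f_j(x).
Evaluate each component's likelihood at the observed value:
  L_Degraded = 0.2·e^(−0.2·1.3) = 0.2·e^(−0.2600) = 0.15421
  L_Saturated = 2.8·e^(−2.8·1.3) = 2.8·e^(−3.6400) = 0.0735066
  L_Busy = 2.9·e^(−2.9·1.3) = 2.9·e^(−3.7700) = 0.066851
Multiply by the mixture weights:
  w_Degraded·L_Degraded = 0.53 × 0.15421 = 0.0817315
  w_Saturated·L_Saturated = 0.36 × 0.0735066 = 0.0264624
  w_Busy·L_Busy = 0.11 × 0.066851 = 0.00735361
Evidence: 0.0817315 + 0.0264624 + 0.00735361 = 0.115547
So the posterior for State Busy is 0.00735361 / 0.115547 ≈ 0.064.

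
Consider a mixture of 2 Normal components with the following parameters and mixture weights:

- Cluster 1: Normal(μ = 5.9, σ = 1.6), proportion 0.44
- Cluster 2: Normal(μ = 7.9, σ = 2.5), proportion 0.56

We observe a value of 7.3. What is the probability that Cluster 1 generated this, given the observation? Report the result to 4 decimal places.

0.4628

By Bayes' theorem, P(k | x) = π_k f_k(x) / Σ_j π_j f_j(x).
Component likelihoods at x = 7.3:
  p_1 = (1/(1.6·√(2π)))·exp(−(7.3−5.9)²/(2·1.6²)) = 0.249339·exp(-0.38281) = 0.170034
  p_2 = (1/(2.5·√(2π)))·exp(−(7.3−7.9)²/(2·2.5²)) = 0.159577·exp(-0.02880) = 0.155047
Prior × likelihood for each component:
  π_1·p_1 = 0.44 × 0.170034 = 0.0748151
  π_2·p_2 = 0.56 × 0.155047 = 0.0868261
Marginal: 0.0748151 + 0.0868261 = 0.161641
So the posterior for Cluster 1 is 0.0748151 / 0.161641 ≈ 0.4628.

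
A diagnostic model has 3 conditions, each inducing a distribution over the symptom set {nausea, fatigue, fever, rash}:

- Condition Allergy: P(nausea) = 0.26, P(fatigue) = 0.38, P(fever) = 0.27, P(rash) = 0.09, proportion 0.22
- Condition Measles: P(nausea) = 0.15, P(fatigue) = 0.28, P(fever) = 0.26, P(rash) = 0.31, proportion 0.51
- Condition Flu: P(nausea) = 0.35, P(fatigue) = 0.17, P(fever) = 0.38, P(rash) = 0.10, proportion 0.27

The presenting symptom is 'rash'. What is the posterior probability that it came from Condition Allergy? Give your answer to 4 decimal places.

P(component k | x) = π_k·f_k(x) / marginal(x), where marginal(x) = Σ_j π_j·f_j(x).
Evaluate each component's likelihood at the observed value:
  L_Allergy = P(rash | comp) = 0.09
  L_Measles = P(rash | comp) = 0.31
  L_Flu = P(rash | comp) = 0.10
Unnormalised posteriors:
  π_Allergy·L_Allergy = 0.22 × 0.09 = 0.0198
  π_Measles·L_Measles = 0.51 × 0.31 = 0.1581
  π_Flu·L_Flu = 0.27 × 0.1 = 0.027
Normaliser: 0.0198 + 0.1581 + 0.027 = 0.2049
Responsibility of Condition Allergy: 0.0198 / 0.2049 ≈ 0.0966

0.0966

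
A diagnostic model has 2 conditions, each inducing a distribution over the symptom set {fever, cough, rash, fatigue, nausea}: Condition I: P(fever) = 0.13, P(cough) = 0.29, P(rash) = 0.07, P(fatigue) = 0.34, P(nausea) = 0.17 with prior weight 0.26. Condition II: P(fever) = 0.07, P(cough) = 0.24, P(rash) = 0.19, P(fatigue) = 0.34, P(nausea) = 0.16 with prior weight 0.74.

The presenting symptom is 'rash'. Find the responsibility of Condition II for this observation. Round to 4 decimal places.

P(component k | x) = π_k·f_k(x) / marginal(x), where marginal(x) = Σ_j π_j·f_j(x).
Categorical probabilities:
  L_I = 0.07
  L_II = 0.19
Weight by the priors:
  π_I·L_I = 0.26 × 0.07 = 0.0182
  π_II·L_II = 0.74 × 0.19 = 0.1406
Sum: 0.0182 + 0.1406 = 0.1588
Responsibility of Condition II: 0.1406 / 0.1588 ≈ 0.8854

0.8854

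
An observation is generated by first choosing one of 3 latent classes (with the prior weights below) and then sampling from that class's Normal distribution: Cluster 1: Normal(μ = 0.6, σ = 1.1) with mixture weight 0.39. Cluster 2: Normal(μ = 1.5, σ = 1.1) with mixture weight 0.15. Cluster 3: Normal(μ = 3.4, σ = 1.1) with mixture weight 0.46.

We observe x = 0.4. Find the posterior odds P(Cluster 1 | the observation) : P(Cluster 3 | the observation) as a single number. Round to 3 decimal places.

Since P(k|x) ∝ π_k f_k(x), the posterior odds are π_i f_i(x) / (π_j f_j(x)).
Normal densities:
  L_1 = 0.356729
  L_2 = 0.219973
  L_3 = 0.00879777
0.139124 / 0.00404697 ≈ 34.377

34.377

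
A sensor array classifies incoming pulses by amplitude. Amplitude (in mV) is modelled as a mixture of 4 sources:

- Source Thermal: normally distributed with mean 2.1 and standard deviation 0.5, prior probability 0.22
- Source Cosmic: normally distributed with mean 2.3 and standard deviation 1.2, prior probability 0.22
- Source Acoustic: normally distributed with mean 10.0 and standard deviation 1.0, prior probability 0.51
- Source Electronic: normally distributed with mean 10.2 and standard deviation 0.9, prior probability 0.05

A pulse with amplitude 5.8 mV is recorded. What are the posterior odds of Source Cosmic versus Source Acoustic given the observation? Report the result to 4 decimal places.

34.5851

The posterior odds equal the prior odds times the likelihood ratio: (π_i/π_j)·(f_i(x)/f_j(x)).
Component likelihoods at x = 5.8 mV:
  f_Thermal = 1.02555e-12
  f_Cosmic = 0.00472573
  f_Acoustic = 5.89431e-05
  f_Electronic = 2.86141e-06
Posterior odds = (π_Cosmic·f_Cosmic) / (π_Acoustic·f_Acoustic) = (0.22·0.00472573) / (0.51·5.89431e-05) = 0.00103966 / 3.0061e-05 ≈ 34.5851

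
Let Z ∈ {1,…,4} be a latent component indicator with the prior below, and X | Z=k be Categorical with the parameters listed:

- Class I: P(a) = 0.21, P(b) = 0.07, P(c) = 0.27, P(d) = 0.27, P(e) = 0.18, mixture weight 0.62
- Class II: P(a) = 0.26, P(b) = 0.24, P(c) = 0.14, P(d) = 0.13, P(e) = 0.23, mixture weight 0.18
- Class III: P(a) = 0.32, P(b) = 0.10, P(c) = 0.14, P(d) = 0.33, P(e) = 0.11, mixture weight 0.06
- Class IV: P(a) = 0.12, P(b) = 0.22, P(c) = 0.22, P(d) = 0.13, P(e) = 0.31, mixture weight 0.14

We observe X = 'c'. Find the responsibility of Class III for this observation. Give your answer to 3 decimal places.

0.036

The responsibility of component k is π_k f_k(x) divided by Σ_j π_j f_j(x).
Evaluate each component's likelihood at the observed value:
  L_I = P(c | comp) = 0.27
  L_II = P(c | comp) = 0.14
  L_III = P(c | comp) = 0.14
  L_IV = P(c | comp) = 0.22
Prior × likelihood for each component:
  π_I·L_I = 0.62 × 0.27 = 0.1674
  π_II·L_II = 0.18 × 0.14 = 0.0252
  π_III·L_III = 0.06 × 0.14 = 0.0084
  π_IV·L_IV = 0.14 × 0.22 = 0.0308
Evidence: 0.1674 + 0.0252 + 0.0084 + 0.0308 = 0.2318
P(Class III | 'c') ≈ 0.036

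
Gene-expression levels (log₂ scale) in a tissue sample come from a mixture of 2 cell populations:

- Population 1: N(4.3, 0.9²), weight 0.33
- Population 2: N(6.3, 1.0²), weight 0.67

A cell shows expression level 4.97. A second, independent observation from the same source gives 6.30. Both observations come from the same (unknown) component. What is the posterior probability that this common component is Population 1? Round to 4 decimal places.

Apply Bayes' rule: the posterior for each component is proportional to its prior times its likelihood at x.
Since both observations come from the same component, the likelihood for component k is f_k(x₁)·f_k(x₂).
  p_1 = [(1/(0.9·√(2π)))·exp(−(4.97−4.3)²/(2·0.9²)) = 0.443269·exp(-0.27710) = 0.335989] × [0.0375263] = 0.0126084
  p_2 = [(1/(1.0·√(2π)))·exp(−(4.97−6.3)²/(2·1.0²)) = 0.398942·exp(-0.88445) = 0.16474] × [0.398942] = 0.0657216
Unnormalised posteriors:
  π_1·p_1 = 0.33 × 0.0126084 = 0.00416078
  π_2·p_2 = 0.67 × 0.0657216 = 0.0440335
Marginal: 0.00416078 + 0.0440335 = 0.0481943
P(Population 1 | x₁,x₂) ≈ 0.0863

0.0863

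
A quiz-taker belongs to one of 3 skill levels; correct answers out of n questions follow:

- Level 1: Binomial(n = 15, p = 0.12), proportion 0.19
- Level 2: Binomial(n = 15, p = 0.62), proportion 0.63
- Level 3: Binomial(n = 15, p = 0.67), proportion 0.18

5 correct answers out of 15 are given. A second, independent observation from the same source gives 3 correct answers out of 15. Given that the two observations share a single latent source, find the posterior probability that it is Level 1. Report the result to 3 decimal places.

0.984

By Bayes' theorem, P(k | x) = π_k f_k(x) / Σ_j π_j f_j(x).
Since both observations come from the same component, the likelihood for component k is f_k(x₁)·f_k(x₂).
  p_1 = [0.0208108] × [0.169569] = 0.00352887
  p_2 = [0.0172723] × [0.000983082] = 1.69801e-05
  p_3 = [0.00620967] × [0.000228246] = 1.41733e-06
Prior × likelihood for each component:
  π_1·p_1 = 0.19 × 0.00352887 = 0.000670485
  π_2·p_2 = 0.63 × 1.69801e-05 = 1.06974e-05
  π_3·p_3 = 0.18 × 1.41733e-06 = 2.5512e-07
Denominator: 0.000670485 + 1.06974e-05 + 2.5512e-07 = 0.000681438
So the posterior for Level 1 is 0.000670485 / 0.000681438 ≈ 0.984.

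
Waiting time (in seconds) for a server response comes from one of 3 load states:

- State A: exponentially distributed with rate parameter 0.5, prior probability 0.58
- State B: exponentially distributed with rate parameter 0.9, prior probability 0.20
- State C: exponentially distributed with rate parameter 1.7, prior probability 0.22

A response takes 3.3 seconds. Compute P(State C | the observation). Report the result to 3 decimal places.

Posterior ∝ prior × likelihood, so P(k | x) ∝ P(Z=k) f_k(x); normalise over all components.
Evaluate each component's likelihood at the observed value:
  f_A = 0.096025
  f_B = 0.046173
  f_C = 0.00622382
Unnormalised posteriors:
  P(Z=A)·f_A = 0.58 × 0.096025 = 0.0556945
  P(Z=B)·f_B = 0.20 × 0.046173 = 0.0092346
  P(Z=C)·f_C = 0.22 × 0.00622382 = 0.00136924
Denominator: 0.0556945 + 0.0092346 + 0.00136924 = 0.0662983
P(State C | 3.3 seconds) = 0.00136924 / 0.0662983 ≈ 0.021

0.021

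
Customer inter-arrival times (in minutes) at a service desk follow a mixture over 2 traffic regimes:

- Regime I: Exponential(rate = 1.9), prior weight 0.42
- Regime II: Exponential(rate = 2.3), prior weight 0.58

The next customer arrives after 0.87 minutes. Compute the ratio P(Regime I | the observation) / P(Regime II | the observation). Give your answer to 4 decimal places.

0.8472

Posterior odds = (π_i f_i(x)) / (π_j f_j(x)); the normalising sum cancels.
Evaluate each component's likelihood at the observed value:
  f_I = 0.363802
  f_II = 0.31096
Posterior odds = (π_I·f_I) / (π_II·f_II) = (0.42·0.363802) / (0.58·0.31096) = 0.152797 / 0.180357 ≈ 0.8472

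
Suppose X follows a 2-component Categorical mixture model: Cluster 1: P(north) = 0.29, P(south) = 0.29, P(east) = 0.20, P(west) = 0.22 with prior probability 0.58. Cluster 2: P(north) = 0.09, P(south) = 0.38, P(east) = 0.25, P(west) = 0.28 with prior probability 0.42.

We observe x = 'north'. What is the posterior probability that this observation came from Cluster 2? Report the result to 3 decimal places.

The responsibility of component k is π_k f_k(x) divided by Σ_j π_j f_j(x).
Evaluate each component's likelihood at the observed value:
  p_1 = P(north | comp) = 0.29
  p_2 = P(north | comp) = 0.09
Unnormalised posteriors:
  π_1·p_1 = 0.58 × 0.29 = 0.1682
  π_2·p_2 = 0.42 × 0.09 = 0.0378
Sum: 0.1682 + 0.0378 = 0.206
P(Cluster 2 | 'north') ≈ 0.183

0.183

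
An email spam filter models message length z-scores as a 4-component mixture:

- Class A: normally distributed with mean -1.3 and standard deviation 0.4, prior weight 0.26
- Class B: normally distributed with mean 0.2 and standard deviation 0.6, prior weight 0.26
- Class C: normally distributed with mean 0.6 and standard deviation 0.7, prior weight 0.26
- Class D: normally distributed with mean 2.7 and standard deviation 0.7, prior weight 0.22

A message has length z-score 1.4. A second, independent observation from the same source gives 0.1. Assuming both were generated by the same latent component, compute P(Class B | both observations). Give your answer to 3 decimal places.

P(component k | x) = w_k·f_k(x) / marginal(x), where marginal(x) = Σ_j w_j·f_j(x).
Since both observations come from the same component, the likelihood for component k is f_k(x₁)·f_k(x₂).
  L_A = [(1/(0.4·√(2π)))·exp(−(1.4−-1.3)²/(2·0.4²)) = 0.997356·exp(-22.78125) = 1.27373e-10] × [0.00218171] = 2.77892e-13
  L_B = [(1/(0.6·√(2π)))·exp(−(1.4−0.2)²/(2·0.6²)) = 0.664904·exp(-2.00000) = 0.0899849] × [0.655733] = 0.0590061
  L_C = [(1/(0.7·√(2π)))·exp(−(1.4−0.6)²/(2·0.7²)) = 0.569918·exp(-0.65306) = 0.296614] × [0.441593] = 0.130983
  L_D = [(1/(0.7·√(2π)))·exp(−(1.4−2.7)²/(2·0.7²)) = 0.569918·exp(-1.72449) = 0.101596] × [0.000575528] = 5.84712e-05
Unnormalised posteriors:
  w_A·L_A = 0.26 × 2.77892e-13 = 7.22518e-14
  w_B·L_B = 0.26 × 0.0590061 = 0.0153416
  w_C·L_C = 0.26 × 0.130983 = 0.0340555
  w_D·L_D = 0.22 × 5.84712e-05 = 1.28637e-05
Evidence: 7.22518e-14 + 0.0153416 + 0.0340555 + 1.28637e-05 = 0.0494099
P(Class B | x₁, x₂) = 0.0153416 / 0.0494099 ≈ 0.310

0.310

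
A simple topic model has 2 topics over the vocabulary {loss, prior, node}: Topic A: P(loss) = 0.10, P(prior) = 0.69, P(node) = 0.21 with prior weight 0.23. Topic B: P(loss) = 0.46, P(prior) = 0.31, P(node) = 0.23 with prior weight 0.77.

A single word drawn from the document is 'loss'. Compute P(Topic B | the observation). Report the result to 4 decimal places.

0.9390

The responsibility of component k is P(Z=k) f_k(x) divided by Σ_j P(Z=j) f_j(x).
Categorical probabilities:
  L_A = 0.1
  L_B = 0.46
Unnormalised posteriors:
  P(Z=A)·L_A = 0.23 × 0.1 = 0.023
  P(Z=B)·L_B = 0.77 × 0.46 = 0.3542
Sum: 0.023 + 0.3542 = 0.3772
P(Topic B | data) = 0.3542 / 0.3772 ≈ 0.9390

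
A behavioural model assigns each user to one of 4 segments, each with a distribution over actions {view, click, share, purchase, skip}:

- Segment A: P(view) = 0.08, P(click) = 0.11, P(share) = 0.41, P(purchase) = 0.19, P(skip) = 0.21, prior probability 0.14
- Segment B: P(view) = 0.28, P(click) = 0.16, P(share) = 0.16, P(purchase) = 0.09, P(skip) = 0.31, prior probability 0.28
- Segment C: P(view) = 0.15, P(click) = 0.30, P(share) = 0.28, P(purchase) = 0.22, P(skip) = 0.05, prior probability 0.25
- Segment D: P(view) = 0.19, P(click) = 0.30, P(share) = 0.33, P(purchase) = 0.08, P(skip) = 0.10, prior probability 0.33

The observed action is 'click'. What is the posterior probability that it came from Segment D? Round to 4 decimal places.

P(component k | x) = π_k·f_k(x) / marginal(x), where marginal(x) = Σ_j π_j·f_j(x).
Evaluate each component's likelihood at the observed value:
  f_A = 0.11
  f_B = 0.16
  f_C = 0.3
  f_D = 0.3
Weight by the priors:
  π_A·f_A = 0.14 × 0.11 = 0.0154
  π_B·f_B = 0.28 × 0.16 = 0.0448
  π_C·f_C = 0.25 × 0.3 = 0.075
  π_D·f_D = 0.33 × 0.3 = 0.099
Sum: 0.0154 + 0.0448 + 0.075 + 0.099 = 0.2342
P(Segment D | x) ≈ 0.4227

0.4227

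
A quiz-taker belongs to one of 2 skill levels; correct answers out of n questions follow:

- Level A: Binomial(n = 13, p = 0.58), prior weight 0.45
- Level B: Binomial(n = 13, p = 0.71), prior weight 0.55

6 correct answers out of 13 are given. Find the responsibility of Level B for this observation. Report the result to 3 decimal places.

The responsibility of component k is w_k f_k(x) divided by Σ_j w_j f_j(x).
Evaluate each component's likelihood at the observed value:
  p_A = 0.150602
  p_B = 0.0379187
Unnormalised posteriors:
  w_A·p_A = 0.45 × 0.150602 = 0.0677708
  w_B·p_B = 0.55 × 0.0379187 = 0.0208553
Sum: 0.0677708 + 0.0208553 = 0.0886261
So the posterior for Level B is 0.0208553 / 0.0886261 ≈ 0.235.

0.235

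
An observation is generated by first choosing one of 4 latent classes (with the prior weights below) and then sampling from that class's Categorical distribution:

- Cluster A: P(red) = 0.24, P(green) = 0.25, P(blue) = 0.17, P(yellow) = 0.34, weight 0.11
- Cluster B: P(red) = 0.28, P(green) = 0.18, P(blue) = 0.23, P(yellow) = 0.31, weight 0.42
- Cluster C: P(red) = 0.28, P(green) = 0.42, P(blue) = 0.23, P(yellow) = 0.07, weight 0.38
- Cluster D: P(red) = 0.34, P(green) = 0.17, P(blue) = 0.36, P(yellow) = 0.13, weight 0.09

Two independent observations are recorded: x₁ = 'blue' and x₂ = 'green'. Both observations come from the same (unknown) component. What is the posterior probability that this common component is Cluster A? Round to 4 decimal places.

By Bayes' theorem, P(k | x) = w_k f_k(x) / Σ_j w_j f_j(x).
Since both observations come from the same component, the likelihood for component k is f_k(x₁)·f_k(x₂).
  f_A = [0.17] × [0.25] = 0.0425
  f_B = [0.23] × [0.18] = 0.0414
  f_C = [0.23] × [0.42] = 0.0966
  f_D = [0.36] × [0.17] = 0.0612
Prior × likelihood for each component:
  w_A·f_A = 0.11 × 0.0425 = 0.004675
  w_B·f_B = 0.42 × 0.0414 = 0.017388
  w_C·f_C = 0.38 × 0.0966 = 0.036708
  w_D·f_D = 0.09 × 0.0612 = 0.005508
Marginal: 0.004675 + 0.017388 + 0.036708 + 0.005508 = 0.064279
So the posterior for Cluster A is 0.004675 / 0.064279 ≈ 0.0727.

0.0727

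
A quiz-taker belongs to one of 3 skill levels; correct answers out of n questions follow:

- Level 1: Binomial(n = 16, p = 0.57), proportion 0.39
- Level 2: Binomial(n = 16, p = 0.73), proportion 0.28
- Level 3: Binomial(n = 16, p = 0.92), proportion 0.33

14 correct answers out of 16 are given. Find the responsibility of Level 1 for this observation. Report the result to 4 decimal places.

0.0295

Posterior ∝ prior × likelihood, so P(k | x) ∝ π_k f_k(x); normalise over all components.
Component likelihoods at x = 14 correct answers out of 16:
  f_1 = 0.00847942
  f_2 = 0.106765
  f_3 = 0.238996
Multiply by the mixture weights:
  π_1·f_1 = 0.39 × 0.00847942 = 0.00330697
  π_2·f_2 = 0.28 × 0.106765 = 0.0298942
  π_3·f_3 = 0.33 × 0.238996 = 0.0788687
Sum: 0.00330697 + 0.0298942 + 0.0788687 = 0.11207
P(Level 1 | x) = 0.00330697 / 0.11207 ≈ 0.0295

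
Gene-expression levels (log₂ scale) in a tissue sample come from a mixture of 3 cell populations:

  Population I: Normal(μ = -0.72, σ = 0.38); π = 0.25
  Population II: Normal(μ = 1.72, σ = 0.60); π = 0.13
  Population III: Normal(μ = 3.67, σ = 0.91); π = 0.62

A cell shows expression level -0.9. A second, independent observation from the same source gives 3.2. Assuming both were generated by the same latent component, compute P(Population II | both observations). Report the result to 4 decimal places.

0.3631

Apply Bayes' rule: the posterior for each component is proportional to its prior times its likelihood at x.
Since both observations come from the same component, the likelihood for component k is f_k(x₁)·f_k(x₂).
  p_I = [(1/(0.38·√(2π)))·exp(−(-0.9−-0.72)²/(2·0.38²)) = 1.049848·exp(-0.11219) = 0.938434] × [8.19014e-24] = 7.68591e-24
  p_II = [(1/(0.60·√(2π)))·exp(−(-0.9−1.72)²/(2·0.60²)) = 0.664904·exp(-9.53389) = 4.81109e-05] × [0.031735] = 1.5268e-06
  p_III = [(1/(0.91·√(2π)))·exp(−(-0.9−3.67)²/(2·0.91²)) = 0.438398·exp(-12.61013) = 1.46338e-06] × [0.383657] = 5.61438e-07
Prior × likelihood for each component:
  P(Z=I)·p_I = 0.25 × 7.68591e-24 = 1.92148e-24
  P(Z=II)·p_II = 0.13 × 1.5268e-06 = 1.98484e-07
  P(Z=III)·p_III = 0.62 × 5.61438e-07 = 3.48091e-07
Sum: 1.92148e-24 + 1.98484e-07 + 3.48091e-07 = 5.46575e-07
So the posterior for Population II is 1.98484e-07 / 5.46575e-07 ≈ 0.3631.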